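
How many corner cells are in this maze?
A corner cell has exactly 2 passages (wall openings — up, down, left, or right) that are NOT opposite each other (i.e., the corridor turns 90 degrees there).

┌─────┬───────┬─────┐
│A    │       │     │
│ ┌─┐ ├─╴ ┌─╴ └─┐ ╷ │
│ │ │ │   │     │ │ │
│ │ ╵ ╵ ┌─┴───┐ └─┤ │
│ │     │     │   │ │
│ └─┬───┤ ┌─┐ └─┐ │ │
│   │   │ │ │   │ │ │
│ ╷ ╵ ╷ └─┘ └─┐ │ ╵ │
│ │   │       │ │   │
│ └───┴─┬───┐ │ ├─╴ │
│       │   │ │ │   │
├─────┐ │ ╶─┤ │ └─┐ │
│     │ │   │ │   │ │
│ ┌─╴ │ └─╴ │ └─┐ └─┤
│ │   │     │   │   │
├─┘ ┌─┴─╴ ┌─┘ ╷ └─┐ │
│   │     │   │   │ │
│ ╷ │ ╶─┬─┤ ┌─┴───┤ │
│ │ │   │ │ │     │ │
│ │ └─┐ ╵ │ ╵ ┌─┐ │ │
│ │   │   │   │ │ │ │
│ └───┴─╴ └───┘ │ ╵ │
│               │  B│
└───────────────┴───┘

Counting corner cells (2 non-opposite passages):
Total corners: 57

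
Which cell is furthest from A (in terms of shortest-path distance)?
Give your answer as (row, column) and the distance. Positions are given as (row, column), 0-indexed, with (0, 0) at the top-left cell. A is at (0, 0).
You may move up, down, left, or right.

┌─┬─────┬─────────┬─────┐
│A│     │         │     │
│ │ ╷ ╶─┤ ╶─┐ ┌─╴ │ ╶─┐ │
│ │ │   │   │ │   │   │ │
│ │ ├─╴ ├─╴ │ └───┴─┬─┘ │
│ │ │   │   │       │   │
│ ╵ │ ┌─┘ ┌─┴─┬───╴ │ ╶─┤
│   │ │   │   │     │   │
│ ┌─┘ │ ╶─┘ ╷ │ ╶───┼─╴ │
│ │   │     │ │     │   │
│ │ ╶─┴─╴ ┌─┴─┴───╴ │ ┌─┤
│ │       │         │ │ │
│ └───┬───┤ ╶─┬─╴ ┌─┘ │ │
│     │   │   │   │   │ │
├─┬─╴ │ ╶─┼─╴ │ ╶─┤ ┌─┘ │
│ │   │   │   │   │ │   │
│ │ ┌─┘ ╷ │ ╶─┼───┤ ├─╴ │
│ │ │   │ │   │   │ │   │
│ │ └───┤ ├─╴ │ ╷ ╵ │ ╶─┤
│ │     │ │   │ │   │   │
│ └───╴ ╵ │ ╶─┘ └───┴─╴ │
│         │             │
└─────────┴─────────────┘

Computing BFS distances from A to all cells:
Furthest cell: (1, 10)
Distance: 79 steps

Path from A to the furthest cell:

┌─┬─────┬─────────┬─────┐
│A│↱ ↓  │↱ → ↓    │↓ ← ↰│
│ │ ╷ ╶─┤ ╶─┐ ┌─╴ │ ╶─┐ │
│↓│↑│↳ ↓│↑ ↰│↓│   │↳ B│↑│
│ │ ├─╴ ├─╴ │ └───┴─┬─┘ │
│↓│↑│↓ ↲│↱ ↑│↳ → → ↓│↱ ↑│
│ ╵ │ ┌─┘ ┌─┴─┬───╴ │ ╶─┤
│↳ ↑│↓│↱ ↑│   │↓ ← ↲│↑ ↰│
│ ┌─┘ │ ╶─┘ ╷ │ ╶───┼─╴ │
│ │↓ ↲│↑ ↰  │ │↳ → ↓│↱ ↑│
│ │ ╶─┴─╴ ┌─┴─┴───╴ │ ┌─┤
│ │↳ → → ↑│↓ ← ← ← ↲│↑│ │
│ └───┬───┤ ╶─┬─╴ ┌─┘ │ │
│     │   │↳ ↓│   │↱ ↑│ │
├─┬─╴ │ ╶─┼─╴ │ ╶─┤ ┌─┘ │
│ │   │   │↓ ↲│   │↑│   │
│ │ ┌─┘ ╷ │ ╶─┼───┤ ├─╴ │
│ │ │   │ │↳ ↓│↱ ↓│↑│   │
│ │ └───┤ ├─╴ │ ╷ ╵ │ ╶─┤
│ │     │ │↓ ↲│↑│↳ ↑│   │
│ └───╴ ╵ │ ╶─┘ └───┴─╴ │
│         │↳ → ↑        │
└─────────┴─────────────┘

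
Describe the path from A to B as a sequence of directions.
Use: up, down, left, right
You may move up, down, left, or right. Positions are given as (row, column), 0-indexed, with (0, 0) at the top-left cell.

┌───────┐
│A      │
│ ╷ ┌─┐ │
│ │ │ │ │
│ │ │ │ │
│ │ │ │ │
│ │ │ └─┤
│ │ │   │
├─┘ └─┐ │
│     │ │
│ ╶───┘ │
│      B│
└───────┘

Finding the path and converting it to directions:
Path through cells: (0,0) → (0,1) → (1,1) → (2,1) → (3,1) → (4,1) → (4,0) → (5,0) → (5,1) → (5,2) → (5,3)
Directions: right, down, down, down, down, left, down, right, right, right

Solution:

┌───────┐
│A ↓    │
│ ╷ ┌─┐ │
│ │↓│ │ │
│ │ │ │ │
│ │↓│ │ │
│ │ │ └─┤
│ │↓│   │
├─┘ └─┐ │
│↓ ↲  │ │
│ ╶───┘ │
│↳ → → B│
└───────┘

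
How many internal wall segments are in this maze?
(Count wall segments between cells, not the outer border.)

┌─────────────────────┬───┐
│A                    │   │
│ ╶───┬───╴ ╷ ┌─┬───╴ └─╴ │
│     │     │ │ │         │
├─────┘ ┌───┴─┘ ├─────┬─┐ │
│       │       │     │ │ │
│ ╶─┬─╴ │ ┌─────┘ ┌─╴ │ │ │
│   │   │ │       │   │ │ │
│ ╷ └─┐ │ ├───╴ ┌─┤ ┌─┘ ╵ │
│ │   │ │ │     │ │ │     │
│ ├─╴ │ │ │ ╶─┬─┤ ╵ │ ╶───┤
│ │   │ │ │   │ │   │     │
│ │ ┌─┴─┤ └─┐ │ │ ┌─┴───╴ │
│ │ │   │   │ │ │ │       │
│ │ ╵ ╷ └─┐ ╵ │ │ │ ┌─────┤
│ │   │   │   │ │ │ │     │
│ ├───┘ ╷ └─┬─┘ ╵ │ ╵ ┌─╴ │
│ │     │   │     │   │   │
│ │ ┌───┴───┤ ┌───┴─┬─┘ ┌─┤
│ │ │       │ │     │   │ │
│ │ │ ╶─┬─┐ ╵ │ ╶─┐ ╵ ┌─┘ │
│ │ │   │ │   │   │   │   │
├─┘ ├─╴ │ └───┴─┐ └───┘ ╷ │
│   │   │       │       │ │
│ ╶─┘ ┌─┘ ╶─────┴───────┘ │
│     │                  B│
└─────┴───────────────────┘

Counting internal wall segments:
Total internal walls: 144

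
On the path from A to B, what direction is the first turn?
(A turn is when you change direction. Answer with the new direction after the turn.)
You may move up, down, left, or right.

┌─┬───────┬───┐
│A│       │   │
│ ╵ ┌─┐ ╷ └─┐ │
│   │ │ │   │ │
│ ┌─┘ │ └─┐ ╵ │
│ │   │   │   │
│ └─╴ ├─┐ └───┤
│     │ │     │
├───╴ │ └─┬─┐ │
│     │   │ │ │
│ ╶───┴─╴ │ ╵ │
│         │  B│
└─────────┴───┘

Directions: down, right, up, right, right, down, down, right, down, right, right, down, down
First turn direction: right

Solution:

┌─┬───────┬───┐
│A│↱ → ↓  │   │
│ ╵ ┌─┐ ╷ └─┐ │
│↳ ↑│ │↓│   │ │
│ ┌─┘ │ └─┐ ╵ │
│ │   │↳ ↓│   │
│ └─╴ ├─┐ └───┤
│     │ │↳ → ↓│
├───╴ │ └─┬─┐ │
│     │   │ │↓│
│ ╶───┴─╴ │ ╵ │
│         │  B│
└─────────┴───┘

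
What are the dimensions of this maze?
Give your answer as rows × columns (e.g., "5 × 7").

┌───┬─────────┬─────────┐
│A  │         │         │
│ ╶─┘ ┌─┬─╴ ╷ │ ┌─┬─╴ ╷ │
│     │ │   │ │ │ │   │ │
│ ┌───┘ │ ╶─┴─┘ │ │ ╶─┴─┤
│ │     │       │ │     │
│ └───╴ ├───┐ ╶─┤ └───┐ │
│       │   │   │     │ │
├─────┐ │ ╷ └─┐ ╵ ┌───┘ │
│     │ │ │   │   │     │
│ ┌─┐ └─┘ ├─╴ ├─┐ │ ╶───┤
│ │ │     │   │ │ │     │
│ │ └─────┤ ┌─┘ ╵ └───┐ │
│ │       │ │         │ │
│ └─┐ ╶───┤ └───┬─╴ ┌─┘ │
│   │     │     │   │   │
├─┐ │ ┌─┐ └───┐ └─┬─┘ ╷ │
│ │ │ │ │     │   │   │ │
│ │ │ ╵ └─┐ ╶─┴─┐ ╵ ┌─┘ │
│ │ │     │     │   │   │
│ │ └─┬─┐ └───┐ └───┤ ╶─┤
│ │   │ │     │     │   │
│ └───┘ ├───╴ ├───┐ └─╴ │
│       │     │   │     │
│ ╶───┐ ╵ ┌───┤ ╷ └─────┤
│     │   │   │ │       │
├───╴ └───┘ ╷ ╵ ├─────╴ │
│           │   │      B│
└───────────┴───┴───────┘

Counting the maze dimensions:
Rows (vertical): 14
Columns (horizontal): 12
Dimensions: 14 × 12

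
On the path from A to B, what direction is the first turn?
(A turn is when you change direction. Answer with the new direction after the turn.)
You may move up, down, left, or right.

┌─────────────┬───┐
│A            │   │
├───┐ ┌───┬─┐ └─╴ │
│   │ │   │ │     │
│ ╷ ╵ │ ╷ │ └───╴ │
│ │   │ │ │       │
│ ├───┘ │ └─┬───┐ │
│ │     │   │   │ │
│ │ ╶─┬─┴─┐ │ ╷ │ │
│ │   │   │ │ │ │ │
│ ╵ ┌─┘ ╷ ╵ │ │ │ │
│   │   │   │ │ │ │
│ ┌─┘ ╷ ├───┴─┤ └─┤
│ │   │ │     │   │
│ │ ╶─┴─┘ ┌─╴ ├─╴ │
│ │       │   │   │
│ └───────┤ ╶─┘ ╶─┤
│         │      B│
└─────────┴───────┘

Directions: right, right, down, down, left, up, left, down, down, down, down, right, up, up, right, right, up, up, right, down, down, right, down, down, left, up, left, down, left, down, left, down, right, right, right, up, right, right, down, left, down, right, right, right
First turn direction: down

Solution:

┌─────────────┬───┐
│A → ↓        │   │
├───┐ ┌───┬─┐ └─╴ │
│↓ ↰│↓│↱ ↓│ │     │
│ ╷ ╵ │ ╷ │ └───╴ │
│↓│↑ ↲│↑│↓│       │
│ ├───┘ │ └─┬───┐ │
│↓│↱ → ↑│↳ ↓│   │ │
│ │ ╶─┬─┴─┐ │ ╷ │ │
│↓│↑  │↓ ↰│↓│ │ │ │
│ ╵ ┌─┘ ╷ ╵ │ │ │ │
│↳ ↑│↓ ↲│↑ ↲│ │ │ │
│ ┌─┘ ╷ ├───┴─┤ └─┤
│ │↓ ↲│ │↱ → ↓│   │
│ │ ╶─┴─┘ ┌─╴ ├─╴ │
│ │↳ → → ↑│↓ ↲│   │
│ └───────┤ ╶─┘ ╶─┤
│         │↳ → → B│
└─────────┴───────┘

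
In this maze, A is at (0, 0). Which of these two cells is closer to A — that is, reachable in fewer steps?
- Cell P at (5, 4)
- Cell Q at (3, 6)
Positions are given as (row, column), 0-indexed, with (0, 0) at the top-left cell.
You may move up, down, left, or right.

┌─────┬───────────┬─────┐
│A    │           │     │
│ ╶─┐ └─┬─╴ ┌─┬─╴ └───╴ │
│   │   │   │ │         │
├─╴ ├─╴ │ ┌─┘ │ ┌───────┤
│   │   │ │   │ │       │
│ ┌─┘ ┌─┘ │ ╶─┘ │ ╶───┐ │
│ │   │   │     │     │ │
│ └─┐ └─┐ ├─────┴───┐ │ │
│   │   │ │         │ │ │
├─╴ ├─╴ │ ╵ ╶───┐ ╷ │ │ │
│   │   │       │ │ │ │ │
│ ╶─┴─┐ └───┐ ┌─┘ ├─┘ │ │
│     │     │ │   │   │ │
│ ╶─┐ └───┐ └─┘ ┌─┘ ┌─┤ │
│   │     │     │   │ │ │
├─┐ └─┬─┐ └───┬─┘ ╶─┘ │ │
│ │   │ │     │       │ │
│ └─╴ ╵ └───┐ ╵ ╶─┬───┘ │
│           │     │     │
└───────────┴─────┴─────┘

Shortest path A → P at (5, 4): 25 steps
Shortest path A → Q at (3, 6): 39 steps

P is closer (25 steps vs 39 steps).

Path to P:

┌─────┬───────────┬─────┐
│A → ↓│           │     │
│ ╶─┐ └─┬─╴ ┌─┬─╴ └───╴ │
│   │↳ ↓│   │ │         │
├─╴ ├─╴ │ ┌─┘ │ ┌───────┤
│   │↓ ↲│ │   │ │       │
│ ┌─┘ ┌─┘ │ ╶─┘ │ ╶───┐ │
│ │  ↓│   │     │     │ │
│ └─┐ └─┐ ├─────┴───┐ │ │
│   │↳ ↓│ │↓ ← ← ↰  │ │ │
├─╴ ├─╴ │ ╵ ╶───┐ ╷ │ │ │
│   │  ↓│P ↲    │↑│ │ │ │
│ ╶─┴─┐ └───┐ ┌─┘ ├─┘ │ │
│     │↳ → ↓│ │↱ ↑│   │ │
│ ╶─┐ └───┐ └─┘ ┌─┘ ┌─┤ │
│   │     │↳ → ↑│   │ │ │
├─┐ └─┬─┐ └───┬─┘ ╶─┘ │ │
│ │   │ │     │       │ │
│ └─╴ ╵ └───┐ ╵ ╶─┬───┘ │
│           │     │     │
└───────────┴─────┴─────┘

Path to Q:

┌─────┬───────────┬─────┐
│A → ↓│    ↱ → → ↓│     │
│ ╶─┐ └─┬─╴ ┌─┬─╴ └───╴ │
│   │↳ ↓│↱ ↑│ │↓ ↲      │
├─╴ ├─╴ │ ┌─┘ │ ┌───────┤
│   │↓ ↲│↑│   │↓│       │
│ ┌─┘ ┌─┘ │ ╶─┘ │ ╶───┐ │
│ │  ↓│  ↑│  Q ↲│     │ │
│ └─┐ └─┐ ├─────┴───┐ │ │
│   │↳ ↓│↑│↓ ← ← ↰  │ │ │
├─╴ ├─╴ │ ╵ ╶───┐ ╷ │ │ │
│   │  ↓│↑ ↲    │↑│ │ │ │
│ ╶─┴─┐ └───┐ ┌─┘ ├─┘ │ │
│     │↳ → ↓│ │↱ ↑│   │ │
│ ╶─┐ └───┐ └─┘ ┌─┘ ┌─┤ │
│   │     │↳ → ↑│   │ │ │
├─┐ └─┬─┐ └───┬─┘ ╶─┘ │ │
│ │   │ │     │       │ │
│ └─╴ ╵ └───┐ ╵ ╶─┬───┘ │
│           │     │     │
└───────────┴─────┴─────┘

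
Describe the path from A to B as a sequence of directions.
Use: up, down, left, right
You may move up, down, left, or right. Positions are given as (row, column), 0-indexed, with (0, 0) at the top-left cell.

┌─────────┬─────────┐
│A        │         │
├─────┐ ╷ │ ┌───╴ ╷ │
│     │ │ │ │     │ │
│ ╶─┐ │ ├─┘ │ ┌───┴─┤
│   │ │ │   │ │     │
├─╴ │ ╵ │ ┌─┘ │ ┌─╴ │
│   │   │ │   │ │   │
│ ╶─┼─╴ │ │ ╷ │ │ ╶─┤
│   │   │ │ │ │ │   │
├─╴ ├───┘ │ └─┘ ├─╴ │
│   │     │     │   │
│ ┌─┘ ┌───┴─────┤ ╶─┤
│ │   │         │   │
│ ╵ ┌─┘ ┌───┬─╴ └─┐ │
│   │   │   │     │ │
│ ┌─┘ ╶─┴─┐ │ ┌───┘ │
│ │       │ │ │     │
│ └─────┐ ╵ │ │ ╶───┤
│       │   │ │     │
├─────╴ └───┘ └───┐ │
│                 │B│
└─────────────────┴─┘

Finding the path and converting it to directions:
Path through cells: (0,0) → (0,1) → (0,2) → (0,3) → (1,3) → (2,3) → (3,3) → (3,2) → (2,2) → (1,2) → (1,1) → (1,0) → (2,0) → (2,1) → (3,1) → (3,0) → (4,0) → (4,1) → (5,1) → (5,0) → (6,0) → (7,0) → (7,1) → (6,1) → (6,2) → (5,2) → (5,3) → (5,4) → (4,4) → (3,4) → (2,4) → (2,5) → (1,5) → (0,5) → (0,6) → (0,7) → (0,8) → (1,8) → (1,7) → (1,6) → (2,6) → (3,6) → (3,5) → (4,5) → (5,5) → (5,6) → (5,7) → (4,7) → (3,7) → (2,7) → (2,8) → (2,9) → (3,9) → (3,8) → (4,8) → (4,9) → (5,9) → (5,8) → (6,8) → (6,9) → (7,9) → (8,9) → (8,8) → (8,7) → (9,7) → (9,8) → (9,9) → (10,9)
Directions: right, right, right, down, down, down, left, up, up, left, left, down, right, down, left, down, right, down, left, down, down, right, up, right, up, right, right, up, up, up, right, up, up, right, right, right, down, left, left, down, down, left, down, down, right, right, up, up, up, right, right, down, left, down, right, down, left, down, right, down, down, left, left, down, right, right, down

Solution:

┌─────────┬─────────┐
│A → → ↓  │↱ → → ↓  │
├─────┐ ╷ │ ┌───╴ ╷ │
│↓ ← ↰│↓│ │↑│↓ ← ↲│ │
│ ╶─┐ │ ├─┘ │ ┌───┴─┤
│↳ ↓│↑│↓│↱ ↑│↓│↱ → ↓│
├─╴ │ ╵ │ ┌─┘ │ ┌─╴ │
│↓ ↲│↑ ↲│↑│↓ ↲│↑│↓ ↲│
│ ╶─┼─╴ │ │ ╷ │ │ ╶─┤
│↳ ↓│   │↑│↓│ │↑│↳ ↓│
├─╴ ├───┘ │ └─┘ ├─╴ │
│↓ ↲│↱ → ↑│↳ → ↑│↓ ↲│
│ ┌─┘ ┌───┴─────┤ ╶─┤
│↓│↱ ↑│         │↳ ↓│
│ ╵ ┌─┘ ┌───┬─╴ └─┐ │
│↳ ↑│   │   │     │↓│
│ ┌─┘ ╶─┴─┐ │ ┌───┘ │
│ │       │ │ │↓ ← ↲│
│ └─────┐ ╵ │ │ ╶───┤
│       │   │ │↳ → ↓│
├─────╴ └───┘ └───┐ │
│                 │B│
└─────────────────┴─┘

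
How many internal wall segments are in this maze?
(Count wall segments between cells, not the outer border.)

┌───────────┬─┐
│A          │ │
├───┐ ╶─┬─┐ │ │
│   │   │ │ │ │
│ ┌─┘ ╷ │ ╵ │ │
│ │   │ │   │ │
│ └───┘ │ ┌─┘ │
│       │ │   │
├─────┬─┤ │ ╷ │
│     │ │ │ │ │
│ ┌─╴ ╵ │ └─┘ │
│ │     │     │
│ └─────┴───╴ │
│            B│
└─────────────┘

Counting internal wall segments:
Total internal walls: 36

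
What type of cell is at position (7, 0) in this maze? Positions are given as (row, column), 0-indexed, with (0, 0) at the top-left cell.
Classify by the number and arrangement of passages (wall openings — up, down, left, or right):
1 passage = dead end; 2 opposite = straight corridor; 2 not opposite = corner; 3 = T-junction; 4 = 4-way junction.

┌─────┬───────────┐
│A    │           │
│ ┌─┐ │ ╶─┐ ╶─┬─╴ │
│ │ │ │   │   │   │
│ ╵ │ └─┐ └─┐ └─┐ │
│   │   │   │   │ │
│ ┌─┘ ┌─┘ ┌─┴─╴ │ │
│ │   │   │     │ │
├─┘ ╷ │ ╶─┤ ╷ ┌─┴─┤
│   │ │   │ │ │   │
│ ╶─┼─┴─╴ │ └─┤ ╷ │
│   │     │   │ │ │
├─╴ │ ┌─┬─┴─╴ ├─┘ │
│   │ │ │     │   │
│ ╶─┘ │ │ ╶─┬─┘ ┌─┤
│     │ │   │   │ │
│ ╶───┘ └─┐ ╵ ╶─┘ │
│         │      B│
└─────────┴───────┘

Checking cell at (7, 0):
Number of passages: 3
Cell type: T-junction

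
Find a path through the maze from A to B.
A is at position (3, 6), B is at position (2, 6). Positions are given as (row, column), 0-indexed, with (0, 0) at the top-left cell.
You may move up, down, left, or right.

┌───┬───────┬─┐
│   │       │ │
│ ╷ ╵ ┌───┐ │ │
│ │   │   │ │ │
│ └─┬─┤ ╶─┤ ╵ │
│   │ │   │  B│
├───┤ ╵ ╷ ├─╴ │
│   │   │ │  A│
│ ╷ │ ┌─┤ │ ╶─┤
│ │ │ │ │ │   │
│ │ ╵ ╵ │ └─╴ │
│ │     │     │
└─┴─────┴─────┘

Finding the shortest path from (3, 6) to (2, 6):
Path length: 1 steps
Directions: up

Solution:

┌───┬───────┬─┐
│   │       │ │
│ ╷ ╵ ┌───┐ │ │
│ │   │   │ │ │
│ └─┬─┤ ╶─┤ ╵ │
│   │ │   │  B│
├───┤ ╵ ╷ ├─╴ │
│   │   │ │  A│
│ ╷ │ ┌─┤ │ ╶─┤
│ │ │ │ │ │   │
│ │ ╵ ╵ │ └─╴ │
│ │     │     │
└─┴─────┴─────┘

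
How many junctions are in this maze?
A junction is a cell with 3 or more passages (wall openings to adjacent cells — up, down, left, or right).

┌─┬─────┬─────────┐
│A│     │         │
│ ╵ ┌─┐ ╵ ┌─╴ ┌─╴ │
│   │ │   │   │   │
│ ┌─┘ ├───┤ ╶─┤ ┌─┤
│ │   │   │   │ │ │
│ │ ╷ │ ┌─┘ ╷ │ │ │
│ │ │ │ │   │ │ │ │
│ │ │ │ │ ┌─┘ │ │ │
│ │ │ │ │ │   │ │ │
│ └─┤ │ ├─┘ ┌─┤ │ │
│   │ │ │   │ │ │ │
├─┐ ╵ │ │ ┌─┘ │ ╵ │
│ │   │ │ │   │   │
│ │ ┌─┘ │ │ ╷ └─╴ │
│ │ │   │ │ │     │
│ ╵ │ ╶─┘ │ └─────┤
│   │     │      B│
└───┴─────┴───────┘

Checking each cell for number of passages:

Junctions found (3+ passages):
  (0, 6): 3 passages
  (1, 0): 3 passages
  (2, 2): 3 passages
  (2, 5): 3 passages
  (6, 1): 3 passages
  (6, 6): 3 passages
  (6, 8): 3 passages
Total junctions: 7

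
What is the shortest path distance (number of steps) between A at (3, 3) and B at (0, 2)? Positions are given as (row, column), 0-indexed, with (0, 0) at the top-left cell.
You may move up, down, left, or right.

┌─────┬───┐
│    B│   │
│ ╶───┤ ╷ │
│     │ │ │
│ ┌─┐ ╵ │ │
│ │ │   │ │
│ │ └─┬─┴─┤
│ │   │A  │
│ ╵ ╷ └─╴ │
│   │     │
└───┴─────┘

Finding path from (3, 3) to (0, 2):
Path: (3,3) → (3,4) → (4,4) → (4,3) → (4,2) → (3,2) → (3,1) → (4,1) → (4,0) → (3,0) → (2,0) → (1,0) → (0,0) → (0,1) → (0,2)
Distance: 14 steps

Solution:

┌─────┬───┐
│↱ → B│   │
│ ╶───┤ ╷ │
│↑    │ │ │
│ ┌─┐ ╵ │ │
│↑│ │   │ │
│ │ └─┬─┴─┤
│↑│↓ ↰│A ↓│
│ ╵ ╷ └─╴ │
│↑ ↲│↑ ← ↲│
└───┴─────┘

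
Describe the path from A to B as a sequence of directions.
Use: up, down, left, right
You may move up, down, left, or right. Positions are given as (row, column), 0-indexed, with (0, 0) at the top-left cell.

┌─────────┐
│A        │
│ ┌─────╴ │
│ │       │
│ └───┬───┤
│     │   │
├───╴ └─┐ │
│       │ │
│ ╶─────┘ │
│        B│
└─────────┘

Finding the path and converting it to directions:
Path through cells: (0,0) → (1,0) → (2,0) → (2,1) → (2,2) → (3,2) → (3,1) → (3,0) → (4,0) → (4,1) → (4,2) → (4,3) → (4,4)
Directions: down, down, right, right, down, left, left, down, right, right, right, right

Solution:

┌─────────┐
│A        │
│ ┌─────╴ │
│↓│       │
│ └───┬───┤
│↳ → ↓│   │
├───╴ └─┐ │
│↓ ← ↲  │ │
│ ╶─────┘ │
│↳ → → → B│
└─────────┘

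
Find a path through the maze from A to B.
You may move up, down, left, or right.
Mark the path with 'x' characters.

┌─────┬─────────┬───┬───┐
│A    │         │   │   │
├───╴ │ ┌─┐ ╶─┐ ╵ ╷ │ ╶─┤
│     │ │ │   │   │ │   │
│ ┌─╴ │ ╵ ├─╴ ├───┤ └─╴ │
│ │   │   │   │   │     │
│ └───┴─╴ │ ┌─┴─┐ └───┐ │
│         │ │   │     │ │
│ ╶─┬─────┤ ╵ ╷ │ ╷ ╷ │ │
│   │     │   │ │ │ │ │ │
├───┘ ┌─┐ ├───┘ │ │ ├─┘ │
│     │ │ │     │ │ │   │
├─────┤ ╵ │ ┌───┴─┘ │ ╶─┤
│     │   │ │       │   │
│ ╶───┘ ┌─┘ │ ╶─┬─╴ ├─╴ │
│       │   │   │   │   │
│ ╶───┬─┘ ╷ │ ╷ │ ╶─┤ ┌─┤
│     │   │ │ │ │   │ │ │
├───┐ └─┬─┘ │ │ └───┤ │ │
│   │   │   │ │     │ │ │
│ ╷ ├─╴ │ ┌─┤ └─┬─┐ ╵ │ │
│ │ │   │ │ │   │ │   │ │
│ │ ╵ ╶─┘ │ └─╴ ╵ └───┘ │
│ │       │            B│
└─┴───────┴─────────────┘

Finding the shortest path through the maze:
Path length: 54 steps
Directions: right → right → down → left → left → down → down → right → right → right → right → up → left → up → up → right → right → right → right → down → right → up → right → down → down → right → right → down → down → down → left → down → right → down → left → down → down → down → left → up → left → left → up → up → left → down → down → down → right → down → right → right → right → right

Solution:

┌─────┬─────────┬───┬───┐
│A x x│x x x x x│x x│   │
├───╴ │ ┌─┐ ╶─┐ ╵ ╷ │ ╶─┤
│x x x│x│ │   │x x│x│   │
│ ┌─╴ │ ╵ ├─╴ ├───┤ └─╴ │
│x│   │x x│   │   │x x x│
│ └───┴─╴ │ ┌─┴─┐ └───┐ │
│x x x x x│ │   │     │x│
│ ╶─┬─────┤ ╵ ╷ │ ╷ ╷ │ │
│   │     │   │ │ │ │ │x│
├───┘ ┌─┐ ├───┘ │ │ ├─┘ │
│     │ │ │     │ │ │x x│
├─────┤ ╵ │ ┌───┴─┘ │ ╶─┤
│     │   │ │       │x x│
│ ╶───┘ ┌─┘ │ ╶─┬─╴ ├─╴ │
│       │   │x x│   │x x│
│ ╶───┬─┘ ╷ │ ╷ │ ╶─┤ ┌─┤
│     │   │ │x│x│   │x│ │
├───┐ └─┬─┘ │ │ └───┤ │ │
│   │   │   │x│x x x│x│ │
│ ╷ ├─╴ │ ┌─┤ └─┬─┐ ╵ │ │
│ │ │   │ │ │x x│ │x x│ │
│ │ ╵ ╶─┘ │ └─╴ ╵ └───┘ │
│ │       │    x x x x B│
└─┴───────┴─────────────┘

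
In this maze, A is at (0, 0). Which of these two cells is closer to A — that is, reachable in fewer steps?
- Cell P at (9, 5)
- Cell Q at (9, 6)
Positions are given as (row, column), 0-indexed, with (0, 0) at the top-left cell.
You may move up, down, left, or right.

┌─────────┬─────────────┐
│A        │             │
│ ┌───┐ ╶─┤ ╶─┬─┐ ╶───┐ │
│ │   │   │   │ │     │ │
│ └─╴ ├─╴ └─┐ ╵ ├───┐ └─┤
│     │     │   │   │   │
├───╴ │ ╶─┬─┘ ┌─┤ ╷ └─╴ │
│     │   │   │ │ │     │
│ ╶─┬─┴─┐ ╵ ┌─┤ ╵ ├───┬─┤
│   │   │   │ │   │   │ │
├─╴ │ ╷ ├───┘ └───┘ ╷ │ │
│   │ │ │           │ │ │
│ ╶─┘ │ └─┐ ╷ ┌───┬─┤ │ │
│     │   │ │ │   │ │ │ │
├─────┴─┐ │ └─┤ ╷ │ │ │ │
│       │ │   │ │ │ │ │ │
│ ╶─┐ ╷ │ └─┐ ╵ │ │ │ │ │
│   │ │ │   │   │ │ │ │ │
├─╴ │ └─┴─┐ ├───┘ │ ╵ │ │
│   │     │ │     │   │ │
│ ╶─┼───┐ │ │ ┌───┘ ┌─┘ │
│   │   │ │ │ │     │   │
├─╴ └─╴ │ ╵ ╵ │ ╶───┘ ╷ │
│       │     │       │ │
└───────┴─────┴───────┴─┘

Shortest path A → P at (9, 5): 24 steps
Shortest path A → Q at (9, 6): 29 steps

P is closer (24 steps vs 29 steps).

Path to P:

┌─────────┬─────────────┐
│A        │             │
│ ┌───┐ ╶─┤ ╶─┬─┐ ╶───┐ │
│↓│   │   │   │ │     │ │
│ └─╴ ├─╴ └─┐ ╵ ├───┐ └─┤
│↳ → ↓│     │   │   │   │
├───╴ │ ╶─┬─┘ ┌─┤ ╷ └─╴ │
│↓ ← ↲│   │   │ │ │     │
│ ╶─┬─┴─┐ ╵ ┌─┤ ╵ ├───┬─┤
│↳ ↓│↱ ↓│   │ │   │   │ │
├─╴ │ ╷ ├───┘ └───┘ ╷ │ │
│↓ ↲│↑│↓│           │ │ │
│ ╶─┘ │ └─┐ ╷ ┌───┬─┤ │ │
│↳ → ↑│↳ ↓│ │ │   │ │ │ │
├─────┴─┐ │ └─┤ ╷ │ │ │ │
│       │↓│   │ │ │ │ │ │
│ ╶─┐ ╷ │ └─┐ ╵ │ │ │ │ │
│   │ │ │↳ ↓│   │ │ │ │ │
├─╴ │ └─┴─┐ ├───┘ │ ╵ │ │
│   │     │P│     │   │ │
│ ╶─┼───┐ │ │ ┌───┘ ┌─┘ │
│   │   │ │ │ │     │   │
├─╴ └─╴ │ ╵ ╵ │ ╶───┘ ╷ │
│       │     │       │ │
└───────┴─────┴───────┴─┘

Path to Q:

┌─────────┬─────────────┐
│A        │             │
│ ┌───┐ ╶─┤ ╶─┬─┐ ╶───┐ │
│↓│   │   │   │ │     │ │
│ └─╴ ├─╴ └─┐ ╵ ├───┐ └─┤
│↳ → ↓│     │   │   │   │
├───╴ │ ╶─┬─┘ ┌─┤ ╷ └─╴ │
│↓ ← ↲│   │   │ │ │     │
│ ╶─┬─┴─┐ ╵ ┌─┤ ╵ ├───┬─┤
│↳ ↓│↱ ↓│   │ │   │   │ │
├─╴ │ ╷ ├───┘ └───┘ ╷ │ │
│↓ ↲│↑│↓│           │ │ │
│ ╶─┘ │ └─┐ ╷ ┌───┬─┤ │ │
│↳ → ↑│↳ ↓│ │ │   │ │ │ │
├─────┴─┐ │ └─┤ ╷ │ │ │ │
│       │↓│   │ │ │ │ │ │
│ ╶─┐ ╷ │ └─┐ ╵ │ │ │ │ │
│   │ │ │↳ ↓│   │ │ │ │ │
├─╴ │ └─┴─┐ ├───┘ │ ╵ │ │
│   │     │↓│Q    │   │ │
│ ╶─┼───┐ │ │ ┌───┘ ┌─┘ │
│   │   │ │↓│↑│     │   │
├─╴ └─╴ │ ╵ ╵ │ ╶───┘ ╷ │
│       │  ↳ ↑│       │ │
└───────┴─────┴───────┴─┘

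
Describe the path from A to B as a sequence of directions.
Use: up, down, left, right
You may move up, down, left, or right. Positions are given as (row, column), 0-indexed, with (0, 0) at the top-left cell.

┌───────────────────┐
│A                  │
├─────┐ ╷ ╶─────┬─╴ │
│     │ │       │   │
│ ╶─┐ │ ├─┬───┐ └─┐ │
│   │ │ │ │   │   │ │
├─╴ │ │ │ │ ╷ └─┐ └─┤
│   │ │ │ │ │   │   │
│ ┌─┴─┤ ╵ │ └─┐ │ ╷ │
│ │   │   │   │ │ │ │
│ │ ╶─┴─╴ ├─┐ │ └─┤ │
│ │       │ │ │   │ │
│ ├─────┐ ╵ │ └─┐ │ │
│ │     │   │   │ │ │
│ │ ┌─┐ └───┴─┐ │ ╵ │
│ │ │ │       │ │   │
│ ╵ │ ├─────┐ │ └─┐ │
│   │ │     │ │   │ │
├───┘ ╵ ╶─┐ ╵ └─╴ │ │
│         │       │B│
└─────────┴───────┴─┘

Finding the path and converting it to directions:
Path through cells: (0,0) → (0,1) → (0,2) → (0,3) → (0,4) → (1,4) → (1,5) → (1,6) → (1,7) → (2,7) → (2,8) → (3,8) → (3,9) → (4,9) → (5,9) → (6,9) → (7,9) → (8,9) → (9,9)
Directions: right, right, right, right, down, right, right, right, down, right, down, right, down, down, down, down, down, down

Solution:

┌───────────────────┐
│A → → → ↓          │
├─────┐ ╷ ╶─────┬─╴ │
│     │ │↳ → → ↓│   │
│ ╶─┐ │ ├─┬───┐ └─┐ │
│   │ │ │ │   │↳ ↓│ │
├─╴ │ │ │ │ ╷ └─┐ └─┤
│   │ │ │ │ │   │↳ ↓│
│ ┌─┴─┤ ╵ │ └─┐ │ ╷ │
│ │   │   │   │ │ │↓│
│ │ ╶─┴─╴ ├─┐ │ └─┤ │
│ │       │ │ │   │↓│
│ ├─────┐ ╵ │ └─┐ │ │
│ │     │   │   │ │↓│
│ │ ┌─┐ └───┴─┐ │ ╵ │
│ │ │ │       │ │  ↓│
│ ╵ │ ├─────┐ │ └─┐ │
│   │ │     │ │   │↓│
├───┘ ╵ ╶─┐ ╵ └─╴ │ │
│         │       │B│
└─────────┴───────┴─┘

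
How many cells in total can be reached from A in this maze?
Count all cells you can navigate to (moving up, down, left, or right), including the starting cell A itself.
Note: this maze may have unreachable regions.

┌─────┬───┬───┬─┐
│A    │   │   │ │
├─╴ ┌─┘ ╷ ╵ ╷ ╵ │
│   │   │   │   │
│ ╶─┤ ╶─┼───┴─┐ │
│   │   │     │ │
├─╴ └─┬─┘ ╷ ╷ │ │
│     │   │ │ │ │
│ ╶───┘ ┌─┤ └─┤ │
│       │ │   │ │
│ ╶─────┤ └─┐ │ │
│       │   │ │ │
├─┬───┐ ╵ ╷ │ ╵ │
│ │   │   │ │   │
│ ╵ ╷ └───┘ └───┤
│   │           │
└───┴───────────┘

Using BFS/flood-fill to find all reachable cells from A:
Maze size: 8 × 8 = 64 total cells
All cells are reachable — the maze is fully connected.
Reachable cells: 64

Reachable region (· marks reachable cells):

┌─────┬───┬───┬─┐
│A · ·│· ·│· ·│·│
├─╴ ┌─┘ ╷ ╵ ╷ ╵ │
│· ·│· ·│· ·│· ·│
│ ╶─┤ ╶─┼───┴─┐ │
│· ·│· ·│· · ·│·│
├─╴ └─┬─┘ ╷ ╷ │ │
│· · ·│· ·│·│·│·│
│ ╶───┘ ┌─┤ └─┤ │
│· · · ·│·│· ·│·│
│ ╶─────┤ └─┐ │ │
│· · · ·│· ·│·│·│
├─┬───┐ ╵ ╷ │ ╵ │
│·│· ·│· ·│·│· ·│
│ ╵ ╷ └───┘ └───┤
│· ·│· · · · · ·│
└───┴───────────┘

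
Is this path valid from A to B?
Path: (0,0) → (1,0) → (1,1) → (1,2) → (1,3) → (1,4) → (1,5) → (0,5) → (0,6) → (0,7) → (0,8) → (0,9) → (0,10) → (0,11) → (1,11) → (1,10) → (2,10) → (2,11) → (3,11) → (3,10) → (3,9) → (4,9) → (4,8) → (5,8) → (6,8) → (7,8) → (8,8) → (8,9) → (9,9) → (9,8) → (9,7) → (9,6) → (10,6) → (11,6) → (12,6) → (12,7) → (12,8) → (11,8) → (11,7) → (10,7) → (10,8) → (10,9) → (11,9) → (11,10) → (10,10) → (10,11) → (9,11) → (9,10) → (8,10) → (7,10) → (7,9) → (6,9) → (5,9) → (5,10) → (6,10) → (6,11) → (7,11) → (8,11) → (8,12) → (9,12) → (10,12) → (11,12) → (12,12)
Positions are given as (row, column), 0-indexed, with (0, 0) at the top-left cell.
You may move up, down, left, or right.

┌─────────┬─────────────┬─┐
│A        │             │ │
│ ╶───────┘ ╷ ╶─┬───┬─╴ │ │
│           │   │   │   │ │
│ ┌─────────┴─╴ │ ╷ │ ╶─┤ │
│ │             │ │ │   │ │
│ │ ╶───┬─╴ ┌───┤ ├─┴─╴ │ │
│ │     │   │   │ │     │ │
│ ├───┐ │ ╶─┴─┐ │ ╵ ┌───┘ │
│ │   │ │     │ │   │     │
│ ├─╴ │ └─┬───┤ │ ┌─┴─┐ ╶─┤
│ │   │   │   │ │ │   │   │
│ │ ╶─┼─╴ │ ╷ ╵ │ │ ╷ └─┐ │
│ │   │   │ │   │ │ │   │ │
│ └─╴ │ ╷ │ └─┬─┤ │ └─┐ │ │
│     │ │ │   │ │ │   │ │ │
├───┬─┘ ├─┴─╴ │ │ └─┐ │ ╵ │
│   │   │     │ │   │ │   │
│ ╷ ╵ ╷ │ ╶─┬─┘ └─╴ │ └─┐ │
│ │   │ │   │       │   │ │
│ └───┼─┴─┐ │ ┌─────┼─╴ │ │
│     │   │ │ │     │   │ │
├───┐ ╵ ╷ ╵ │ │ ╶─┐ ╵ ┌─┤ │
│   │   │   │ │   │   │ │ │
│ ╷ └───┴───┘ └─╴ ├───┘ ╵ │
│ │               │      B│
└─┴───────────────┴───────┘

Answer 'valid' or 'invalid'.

Checking path validity:
Result: All consecutive moves are passable.

valid

Correct solution:

┌─────────┬─────────────┬─┐
│A        │↱ → → → → → ↓│ │
│ ╶───────┘ ╷ ╶─┬───┬─╴ │ │
│↳ → → → → ↑│   │   │↓ ↲│ │
│ ┌─────────┴─╴ │ ╷ │ ╶─┤ │
│ │             │ │ │↳ ↓│ │
│ │ ╶───┬─╴ ┌───┤ ├─┴─╴ │ │
│ │     │   │   │ │↓ ← ↲│ │
│ ├───┐ │ ╶─┴─┐ │ ╵ ┌───┘ │
│ │   │ │     │ │↓ ↲│     │
│ ├─╴ │ └─┬───┤ │ ┌─┴─┐ ╶─┤
│ │   │   │   │ │↓│↱ ↓│   │
│ │ ╶─┼─╴ │ ╷ ╵ │ │ ╷ └─┐ │
│ │   │   │ │   │↓│↑│↳ ↓│ │
│ └─╴ │ ╷ │ └─┬─┤ │ └─┐ │ │
│     │ │ │   │ │↓│↑ ↰│↓│ │
├───┬─┘ ├─┴─╴ │ │ └─┐ │ ╵ │
│   │   │     │ │↳ ↓│↑│↳ ↓│
│ ╷ ╵ ╷ │ ╶─┬─┘ └─╴ │ └─┐ │
│ │   │ │   │↓ ← ← ↲│↑ ↰│↓│
│ └───┼─┴─┐ │ ┌─────┼─╴ │ │
│     │   │ │↓│↱ → ↓│↱ ↑│↓│
├───┐ ╵ ╷ ╵ │ │ ╶─┐ ╵ ┌─┤ │
│   │   │   │↓│↑ ↰│↳ ↑│ │↓│
│ ╷ └───┴───┘ └─╴ ├───┘ ╵ │
│ │          ↳ → ↑│      B│
└─┴───────────────┴───────┘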